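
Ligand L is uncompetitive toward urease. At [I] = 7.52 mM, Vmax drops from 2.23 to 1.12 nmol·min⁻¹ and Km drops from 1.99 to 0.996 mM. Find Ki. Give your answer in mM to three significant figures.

Uncompetitive: Vmax,app = Vmax/α (and Km,app = Km/α) with α = 1 + [I]/Ki.
α = Vmax/Vmax,app = 2.23/1.12 = 1.991.
Since α = 1 + [I]/Ki, [I]/Ki = 1.991 − 1 = 0.9911 and Ki = 7.52/0.9911 = 7.59 mM.

7.59 mM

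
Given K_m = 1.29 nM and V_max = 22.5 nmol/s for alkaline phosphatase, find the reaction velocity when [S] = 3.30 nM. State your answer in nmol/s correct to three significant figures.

v = Vmax·[S]/(Km + [S]) = 22.5 × 3.30 / (1.29 + 3.30)
  = 74.25 / 4.590 = 16.2 nmol/s.

16.2 nmol/s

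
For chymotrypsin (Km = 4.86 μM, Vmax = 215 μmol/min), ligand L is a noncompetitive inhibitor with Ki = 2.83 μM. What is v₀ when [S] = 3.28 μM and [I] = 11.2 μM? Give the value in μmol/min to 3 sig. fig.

α = 1 + [I]/Ki = 1 + 11.2/2.83 = 4.958.
For a noncompetitive inhibitor, Vmax is reduced to Vmax/α while Km is unchanged: Km,app = 4.86 μM, Vmax,app = 43.4 μmol/min.
v = Vmax,app·[S]/(Km,app + [S]) = 43.4 × 3.28/(4.86 + 3.28) = 17.5 μmol/min.

17.5 μmol/min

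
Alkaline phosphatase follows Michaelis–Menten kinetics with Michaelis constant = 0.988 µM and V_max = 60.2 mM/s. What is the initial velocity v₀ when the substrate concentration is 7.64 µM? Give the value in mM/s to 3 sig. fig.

v = Vmax·[S]/(Km + [S]) = 60.2 × 7.64 / (0.988 + 7.64)
  = 459.9 / 8.628 = 53.3 mM/s.

53.3 mM/s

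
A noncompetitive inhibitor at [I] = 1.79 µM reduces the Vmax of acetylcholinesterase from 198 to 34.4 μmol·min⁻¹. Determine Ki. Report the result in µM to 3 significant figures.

Noncompetitive: Vmax,app = Vmax/α with α = 1 + [I]/Ki.
α = Vmax/Vmax,app = 198/34.4 = 5.756.
Ki = [I]/(α − 1) = 1.79/4.756 = 0.376 µM.

0.376 µM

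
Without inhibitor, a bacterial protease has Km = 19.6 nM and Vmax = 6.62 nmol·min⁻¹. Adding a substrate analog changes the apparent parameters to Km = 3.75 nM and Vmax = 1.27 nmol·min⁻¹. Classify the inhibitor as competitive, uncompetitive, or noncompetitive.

Both Km and Vmax decrease by the same factor (~5.23-fold) — characteristic of uncompetitive inhibition.

uncompetitive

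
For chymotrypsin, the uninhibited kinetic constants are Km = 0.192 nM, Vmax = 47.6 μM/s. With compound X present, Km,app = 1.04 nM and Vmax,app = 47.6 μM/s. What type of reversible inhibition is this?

competitive

Km increases (0.192 → 1.04 nM) while Vmax is unchanged — the hallmark of competitive inhibition.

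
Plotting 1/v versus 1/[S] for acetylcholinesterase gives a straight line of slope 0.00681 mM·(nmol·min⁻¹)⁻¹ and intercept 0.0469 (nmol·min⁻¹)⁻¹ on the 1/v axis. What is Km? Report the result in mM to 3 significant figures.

0.145 mM

y-intercept = 1/Vmax ⇒ Vmax = 21.3 nmol·min⁻¹; slope = Km/Vmax ⇒ Km = slope × Vmax.
Km = 0.00681 × 21.3 = 0.145 mM.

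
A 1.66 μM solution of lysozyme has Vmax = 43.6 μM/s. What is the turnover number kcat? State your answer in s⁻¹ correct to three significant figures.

26.3 s⁻¹

kcat = Vmax/[E]total = 43.6 μM/s / 1.66 μM = 26.3 s⁻¹.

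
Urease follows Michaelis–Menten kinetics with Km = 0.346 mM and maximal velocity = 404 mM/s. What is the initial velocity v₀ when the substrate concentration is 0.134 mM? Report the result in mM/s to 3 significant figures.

[S]/(Km+[S]) = 0.134/0.4800 = 0.2792, the fractional saturation.
v = 0.2792 × Vmax = 0.2792 × 404 = 113 mM/s.

113 mM/s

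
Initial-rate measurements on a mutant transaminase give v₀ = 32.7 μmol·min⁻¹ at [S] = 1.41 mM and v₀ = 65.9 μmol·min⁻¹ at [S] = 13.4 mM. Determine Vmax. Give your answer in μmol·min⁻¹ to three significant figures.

In reciprocal form, 1/v = (Km/Vmax)·(1/[S]) + 1/Vmax. The two points give (1/[S], 1/v) = (0.7092, 0.03058) and (0.07463, 0.01517).
Slope = (0.03058 − 0.01517)/(0.7092 − 0.07463) = 0.02428; intercept = 0.03058 − 0.02428×0.7092 = 0.01336.
Vmax = 1/intercept = 74.8 μmol·min⁻¹; Km = slope × Vmax = 0.02428 × 74.8 = 1.82 mM.

74.8 μmol·min⁻¹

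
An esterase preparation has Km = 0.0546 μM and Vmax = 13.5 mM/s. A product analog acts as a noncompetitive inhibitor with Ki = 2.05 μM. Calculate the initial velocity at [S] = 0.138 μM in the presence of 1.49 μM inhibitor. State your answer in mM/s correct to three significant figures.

5.60 mM/s

α = 1 + [I]/Ki = 1 + 1.49/2.05 = 1.727.
For a noncompetitive inhibitor, Vmax is reduced to Vmax/α while Km is unchanged: Km,app = 0.0546 μM, Vmax,app = 7.82 mM/s.
v = Vmax,app·[S]/(Km,app + [S]) = 7.82 × 0.138/(0.0546 + 0.138) = 5.60 mM/s.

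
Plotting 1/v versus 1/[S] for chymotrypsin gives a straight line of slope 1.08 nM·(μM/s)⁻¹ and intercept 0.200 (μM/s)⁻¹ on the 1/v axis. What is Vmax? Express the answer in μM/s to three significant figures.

The y-intercept of a Lineweaver–Burk plot equals 1/Vmax, so Vmax = 1/0.200 = 5.00 μM/s.

5.00 μM/s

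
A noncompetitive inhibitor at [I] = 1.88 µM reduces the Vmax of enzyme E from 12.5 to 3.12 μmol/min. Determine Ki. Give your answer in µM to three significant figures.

0.625 µM

Noncompetitive: Vmax,app = Vmax/α with α = 1 + [I]/Ki.
α = Vmax/Vmax,app = 12.5/3.12 = 4.006.
Ki = [I]/(α − 1) = 1.88/3.006 = 0.625 µM.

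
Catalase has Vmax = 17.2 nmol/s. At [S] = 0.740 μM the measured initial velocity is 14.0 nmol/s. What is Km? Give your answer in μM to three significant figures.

0.169 μM

v/Vmax = 14.0/17.2 = 0.8140 = [S]/(Km+[S]).
So Km + [S] = [S]/0.8140 = 0.9091 μM, giving Km = 0.9091 − 0.740 = 0.169 μM.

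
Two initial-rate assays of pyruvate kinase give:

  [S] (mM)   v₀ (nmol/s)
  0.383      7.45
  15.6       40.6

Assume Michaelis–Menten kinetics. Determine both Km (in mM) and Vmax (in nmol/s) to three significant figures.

Km = 1.97 mM; Vmax = 45.7 nmol/s

From v = Vmax[S]/(Km+[S]), each point gives Vmax = v(Km+[S])/[S].
Equating: 7.45(Km+0.383)/0.383 = 40.6(Km+15.6)/15.6.
19.45·Km + 7.45 = 2.603·Km + 40.6, so (19.45 − 2.603)·Km = 40.6 − 7.45.
Km = 33.15/16.85 = 1.97 mM; then Vmax = 7.45(1.97+0.383)/0.383 = 45.7 nmol/s.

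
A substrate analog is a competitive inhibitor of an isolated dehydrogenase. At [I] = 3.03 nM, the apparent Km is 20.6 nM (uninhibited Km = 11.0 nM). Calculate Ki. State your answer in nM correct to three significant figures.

3.47 nM

Competitive: Km,app = α·Km with α = 1 + [I]/Ki.
α = Km,app/Km = 20.6/11.0 = 1.873.
Since α = 1 + [I]/Ki, [I]/Ki = 1.873 − 1 = 0.8727 and Ki = 3.03/0.8727 = 3.47 nM.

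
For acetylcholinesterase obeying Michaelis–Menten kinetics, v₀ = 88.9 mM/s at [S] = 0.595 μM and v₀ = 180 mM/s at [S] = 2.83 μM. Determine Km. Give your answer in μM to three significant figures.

From v = Vmax[S]/(Km+[S]), each point gives Vmax = v(Km+[S])/[S].
Equating: 88.9(Km+0.595)/0.595 = 180(Km+2.83)/2.83.
149.4·Km + 88.9 = 63.60·Km + 180, so (149.4 − 63.60)·Km = 180 − 88.9.
Km = 91.10/85.81 = 1.06 μM; then Vmax = 88.9(1.06+0.595)/0.595 = 248 mM/s.

1.06 μM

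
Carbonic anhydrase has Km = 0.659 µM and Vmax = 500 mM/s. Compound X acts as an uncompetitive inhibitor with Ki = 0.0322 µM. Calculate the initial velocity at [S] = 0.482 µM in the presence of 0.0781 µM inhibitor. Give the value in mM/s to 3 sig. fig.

104 mM/s

α = 1 + [I]/Ki = 1 + 0.0781/0.0322 = 3.425.
For an uncompetitive inhibitor, both parameters are divided by α, giving Vmax/α and Km/α: Km,app = 0.192 µM, Vmax,app = 146 mM/s.
v = Vmax,app·[S]/(Km,app + [S]) = 146 × 0.482/(0.192 + 0.482) = 104 mM/s.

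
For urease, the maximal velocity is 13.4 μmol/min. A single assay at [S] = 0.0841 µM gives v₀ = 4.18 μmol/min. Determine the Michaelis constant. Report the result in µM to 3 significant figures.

0.186 µM

From v = Vmax[S]/(Km+[S]), Km = [S](Vmax − v)/v.
Km = 0.0841 × (13.4 − 4.18) / 4.18 = 0.7754/4.18 = 0.186 µM.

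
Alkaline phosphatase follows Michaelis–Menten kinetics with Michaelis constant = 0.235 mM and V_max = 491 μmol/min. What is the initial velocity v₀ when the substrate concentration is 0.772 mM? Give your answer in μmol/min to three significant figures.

v = Vmax·[S]/(Km + [S]) = 491 × 0.772 / (0.235 + 0.772)
  = 379.1 / 1.007 = 376 μmol/min.

376 μmol/min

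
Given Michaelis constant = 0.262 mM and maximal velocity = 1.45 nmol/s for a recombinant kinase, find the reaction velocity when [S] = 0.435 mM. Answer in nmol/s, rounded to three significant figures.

[S]/(Km+[S]) = 0.435/0.6970 = 0.6241, the fractional saturation.
v = 0.6241 × Vmax = 0.6241 × 1.45 = 0.905 nmol/s.

0.905 nmol/s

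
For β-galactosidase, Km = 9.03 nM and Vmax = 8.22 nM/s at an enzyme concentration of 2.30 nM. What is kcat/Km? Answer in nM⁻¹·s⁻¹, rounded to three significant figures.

0.396 nM⁻¹·s⁻¹

kcat = Vmax/[E]total = 8.22/2.30 = 3.57 s⁻¹.
kcat/Km = 3.57/9.03 = 0.396 nM⁻¹·s⁻¹.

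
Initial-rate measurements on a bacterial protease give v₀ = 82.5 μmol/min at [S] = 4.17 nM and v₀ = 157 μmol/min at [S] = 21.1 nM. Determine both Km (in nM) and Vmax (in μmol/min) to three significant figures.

From v = Vmax[S]/(Km+[S]), each point gives Vmax = v(Km+[S])/[S].
Equating: 82.5(Km+4.17)/4.17 = 157(Km+21.1)/21.1.
19.78·Km + 82.5 = 7.441·Km + 157, so (19.78 − 7.441)·Km = 157 − 82.5.
Km = 74.50/12.34 = 6.04 nM; then Vmax = 82.5(6.04+4.17)/4.17 = 202 μmol/min.

Km = 6.04 nM; Vmax = 202 μmol/min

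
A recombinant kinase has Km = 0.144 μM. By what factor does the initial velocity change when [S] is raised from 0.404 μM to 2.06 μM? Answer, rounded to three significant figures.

1.27

Since Vmax cancels, v₂/v₁ = [S]₂(Km+[S]₁) / [S]₁(Km+[S]₂).
= 2.06×(0.144+0.404) / (0.404×(0.144+2.06)) = 1.129/0.8904 = 1.27.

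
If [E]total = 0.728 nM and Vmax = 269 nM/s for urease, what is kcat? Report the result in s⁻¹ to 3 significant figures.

kcat = Vmax/[E]total = 269 nM/s / 0.728 nM = 370 s⁻¹.

370 s⁻¹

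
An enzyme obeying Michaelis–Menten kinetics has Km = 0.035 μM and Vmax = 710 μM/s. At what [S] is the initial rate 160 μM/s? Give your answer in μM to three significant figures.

0.0102 μM

The required fractional saturation is v/Vmax = 160/710 = 0.2254.
Then [S]/(Km+[S]) = 0.2254 ⇒ [S] = 0.035 × 0.2254/(1 − 0.2254) = 0.0102 μM.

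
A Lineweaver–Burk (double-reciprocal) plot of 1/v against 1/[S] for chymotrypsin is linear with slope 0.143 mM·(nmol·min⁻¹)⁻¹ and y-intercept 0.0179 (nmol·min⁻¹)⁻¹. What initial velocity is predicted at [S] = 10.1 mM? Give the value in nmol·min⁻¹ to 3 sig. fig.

The y-intercept is 1/Vmax, so Vmax = 1/0.0179 = 55.9 nmol·min⁻¹.
The slope is Km/Vmax, so Km = 0.143 × 55.9 = 7.99 mM.
Then v = 55.9 × 10.1/(7.99 + 10.1) = 31.2 nmol·min⁻¹.

31.2 nmol·min⁻¹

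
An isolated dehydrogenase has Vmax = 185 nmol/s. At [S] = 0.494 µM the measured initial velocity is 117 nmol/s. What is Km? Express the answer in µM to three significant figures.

v/Vmax = 117/185 = 0.6324 = [S]/(Km+[S]).
So Km + [S] = [S]/0.6324 = 0.7811 µM, giving Km = 0.7811 − 0.494 = 0.287 µM.

0.287 µM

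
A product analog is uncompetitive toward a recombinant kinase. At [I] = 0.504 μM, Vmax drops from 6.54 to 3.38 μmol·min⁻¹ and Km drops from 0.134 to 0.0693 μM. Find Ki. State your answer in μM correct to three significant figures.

0.539 μM

Uncompetitive: Vmax,app = Vmax/α (and Km,app = Km/α) with α = 1 + [I]/Ki.
α = Vmax/Vmax,app = 6.54/3.38 = 1.935.
Since α = 1 + [I]/Ki, [I]/Ki = 1.935 − 1 = 0.9349 and Ki = 0.504/0.9349 = 0.539 μM.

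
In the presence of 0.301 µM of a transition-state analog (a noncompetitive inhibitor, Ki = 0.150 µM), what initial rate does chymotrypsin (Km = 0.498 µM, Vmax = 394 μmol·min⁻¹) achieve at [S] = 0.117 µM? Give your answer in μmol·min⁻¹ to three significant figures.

With α = 1 + [I]/Ki = 1 + 0.301/0.150 = 3.007, the noncompetitive rate law is v = (Vmax/α)·[S] / (Km + [S]).
v = (394/3.007)×0.117 / (0.498 + 0.117) = 15.33/0.6150 = 24.9 μmol·min⁻¹.

24.9 μmol·min⁻¹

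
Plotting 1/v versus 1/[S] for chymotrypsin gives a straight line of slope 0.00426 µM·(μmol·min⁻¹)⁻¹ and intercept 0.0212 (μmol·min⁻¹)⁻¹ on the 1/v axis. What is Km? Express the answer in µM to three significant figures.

y-intercept = 1/Vmax ⇒ Vmax = 47.2 μmol·min⁻¹; slope = Km/Vmax ⇒ Km = slope × Vmax.
Km = 0.00426 × 47.2 = 0.201 µM.

0.201 µM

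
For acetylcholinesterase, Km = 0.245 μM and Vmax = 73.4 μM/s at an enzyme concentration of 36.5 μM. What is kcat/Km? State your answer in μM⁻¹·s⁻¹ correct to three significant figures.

kcat = Vmax/[E]total = 73.4/36.5 = 2.01 s⁻¹.
kcat/Km = 2.01/0.245 = 8.21 μM⁻¹·s⁻¹.

8.21 μM⁻¹·s⁻¹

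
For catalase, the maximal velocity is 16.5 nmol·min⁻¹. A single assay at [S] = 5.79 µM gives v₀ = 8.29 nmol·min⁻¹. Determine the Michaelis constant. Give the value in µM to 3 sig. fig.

v/Vmax = 8.29/16.5 = 0.5024 = [S]/(Km+[S]).
So Km + [S] = [S]/0.5024 = 11.52 µM, giving Km = 11.52 − 5.79 = 5.73 µM.

5.73 µM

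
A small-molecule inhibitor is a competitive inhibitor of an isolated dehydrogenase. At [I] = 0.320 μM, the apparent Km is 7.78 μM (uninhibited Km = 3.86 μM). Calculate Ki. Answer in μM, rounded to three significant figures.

0.315 μM

Competitive: Km,app = α·Km with α = 1 + [I]/Ki.
α = Km,app/Km = 7.78/3.86 = 2.016.
Ki = [I]/(α − 1) = 0.320/1.016 = 0.315 μM.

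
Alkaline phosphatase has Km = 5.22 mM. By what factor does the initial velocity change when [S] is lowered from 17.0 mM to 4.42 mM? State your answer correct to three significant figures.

0.599

Since Vmax cancels, v₂/v₁ = [S]₂(Km+[S]₁) / [S]₁(Km+[S]₂).
= 4.42×(5.22+17.0) / (17.0×(5.22+4.42)) = 98.21/163.9 = 0.599.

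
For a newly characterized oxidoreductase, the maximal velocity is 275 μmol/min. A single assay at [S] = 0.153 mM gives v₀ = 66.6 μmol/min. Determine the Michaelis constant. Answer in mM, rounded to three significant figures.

0.479 mM

v/Vmax = 66.6/275 = 0.2422 = [S]/(Km+[S]).
So Km + [S] = [S]/0.2422 = 0.6318 mM, giving Km = 0.6318 − 0.153 = 0.479 mM.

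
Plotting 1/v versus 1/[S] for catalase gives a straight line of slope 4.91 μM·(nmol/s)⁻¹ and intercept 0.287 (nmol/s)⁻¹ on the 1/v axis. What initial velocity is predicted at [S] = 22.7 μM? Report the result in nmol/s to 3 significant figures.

The y-intercept is 1/Vmax, so Vmax = 1/0.287 = 3.48 nmol/s.
The slope is Km/Vmax, so Km = 4.91 × 3.48 = 17.1 μM.
Then v = 3.48 × 22.7/(17.1 + 22.7) = 1.99 nmol/s.

1.99 nmol/s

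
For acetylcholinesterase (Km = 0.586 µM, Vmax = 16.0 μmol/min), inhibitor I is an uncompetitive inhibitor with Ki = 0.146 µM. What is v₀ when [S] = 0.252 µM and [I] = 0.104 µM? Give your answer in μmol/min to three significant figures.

α = 1 + [I]/Ki = 1 + 0.104/0.146 = 1.712.
For an uncompetitive inhibitor, both parameters are divided by α, giving Vmax/α and Km/α: Km,app = 0.342 µM, Vmax,app = 9.34 μmol/min.
v = Vmax,app·[S]/(Km,app + [S]) = 9.34 × 0.252/(0.342 + 0.252) = 3.96 μmol/min.

3.96 μmol/min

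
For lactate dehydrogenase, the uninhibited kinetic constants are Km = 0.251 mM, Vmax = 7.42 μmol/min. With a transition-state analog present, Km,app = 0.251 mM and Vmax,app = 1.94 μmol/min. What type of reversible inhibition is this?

noncompetitive

Vmax decreases (7.42 → 1.94 μmol/min) while Km is unchanged — pure noncompetitive inhibition.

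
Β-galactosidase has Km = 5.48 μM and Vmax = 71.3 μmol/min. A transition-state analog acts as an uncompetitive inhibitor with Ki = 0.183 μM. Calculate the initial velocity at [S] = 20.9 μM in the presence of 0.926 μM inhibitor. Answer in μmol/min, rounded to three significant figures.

11.3 μmol/min

With α = 1 + [I]/Ki = 1 + 0.926/0.183 = 6.060, the uncompetitive rate law is v = (Vmax/α)·[S] / (Km/α + [S]).
v = (71.3/6.060)×20.9 / (5.48/6.060 + 20.9) = 245.9/21.80 = 11.3 μmol/min.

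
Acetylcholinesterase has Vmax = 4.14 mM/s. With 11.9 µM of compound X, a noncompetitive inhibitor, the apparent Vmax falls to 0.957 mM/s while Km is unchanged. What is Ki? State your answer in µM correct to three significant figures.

3.58 µM

Noncompetitive: Vmax,app = Vmax/α with α = 1 + [I]/Ki.
α = Vmax/Vmax,app = 4.14/0.957 = 4.326.
Since α = 1 + [I]/Ki, [I]/Ki = 4.326 − 1 = 3.326 and Ki = 11.9/3.326 = 3.58 µM.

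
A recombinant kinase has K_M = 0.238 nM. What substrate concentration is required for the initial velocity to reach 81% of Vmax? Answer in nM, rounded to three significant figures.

1.01 nM

v/Vmax = [S]/(Km+[S]) = 0.81, so [S] = Km·0.81/(1 − 0.81) = 0.238 × 4.263.
[S] = 1.01 nM.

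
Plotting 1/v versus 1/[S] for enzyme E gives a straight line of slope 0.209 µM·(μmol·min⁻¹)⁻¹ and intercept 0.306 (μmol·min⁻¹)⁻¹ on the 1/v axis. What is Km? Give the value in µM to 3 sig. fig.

0.683 µM

y-intercept = 1/Vmax ⇒ Vmax = 3.27 μmol·min⁻¹; slope = Km/Vmax ⇒ Km = slope × Vmax.
Km = 0.209 × 3.27 = 0.683 µM.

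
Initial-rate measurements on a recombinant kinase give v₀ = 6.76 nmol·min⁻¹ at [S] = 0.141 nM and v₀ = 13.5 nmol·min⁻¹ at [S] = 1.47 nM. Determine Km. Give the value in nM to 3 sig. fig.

0.174 nM

From v = Vmax[S]/(Km+[S]), each point gives Vmax = v(Km+[S])/[S].
Equating: 6.76(Km+0.141)/0.141 = 13.5(Km+1.47)/1.47.
47.94·Km + 6.76 = 9.184·Km + 13.5, so (47.94 − 9.184)·Km = 13.5 − 6.76.
Km = 6.740/38.76 = 0.174 nM; then Vmax = 6.76(0.174+0.141)/0.141 = 15.1 nmol·min⁻¹.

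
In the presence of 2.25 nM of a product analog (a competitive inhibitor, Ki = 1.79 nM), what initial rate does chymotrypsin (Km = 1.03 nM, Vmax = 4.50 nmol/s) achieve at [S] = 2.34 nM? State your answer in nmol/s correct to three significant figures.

α = 1 + [I]/Ki = 1 + 2.25/1.79 = 2.257.
For a competitive inhibitor, Vmax is unchanged and the apparent Km becomes α·Km: Km,app = 2.32 nM, Vmax,app = 4.50 nmol/s.
v = Vmax,app·[S]/(Km,app + [S]) = 4.50 × 2.34/(2.32 + 2.34) = 2.26 nmol/s.

2.26 nmol/s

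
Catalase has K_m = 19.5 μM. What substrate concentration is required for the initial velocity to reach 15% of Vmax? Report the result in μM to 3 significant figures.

v/Vmax = [S]/(Km+[S]) = 0.15, so [S] = Km·0.15/(1 − 0.15) = 19.5 × 0.1765.
[S] = 3.44 μM.

3.44 μM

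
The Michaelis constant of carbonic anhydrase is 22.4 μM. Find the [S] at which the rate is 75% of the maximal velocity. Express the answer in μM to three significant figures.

v/Vmax = [S]/(Km+[S]) = 0.75, so [S] = Km·0.75/(1 − 0.75) = 22.4 × 3.000.
[S] = 67.2 μM.

67.2 μM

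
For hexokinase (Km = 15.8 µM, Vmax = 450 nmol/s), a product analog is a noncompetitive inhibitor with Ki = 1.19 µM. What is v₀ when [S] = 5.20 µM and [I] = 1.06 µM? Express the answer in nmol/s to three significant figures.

With α = 1 + [I]/Ki = 1 + 1.06/1.19 = 1.891, the noncompetitive rate law is v = (Vmax/α)·[S] / (Km + [S]).
v = (450/1.891)×5.20 / (15.8 + 5.20) = 1238/21.00 = 58.9 nmol/s.

58.9 nmol/s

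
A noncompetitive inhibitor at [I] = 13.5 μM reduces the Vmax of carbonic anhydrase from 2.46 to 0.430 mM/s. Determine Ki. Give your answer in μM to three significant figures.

Noncompetitive: Vmax,app = Vmax/α with α = 1 + [I]/Ki.
α = Vmax/Vmax,app = 2.46/0.430 = 5.721.
Since α = 1 + [I]/Ki, [I]/Ki = 5.721 − 1 = 4.721 and Ki = 13.5/4.721 = 2.86 μM.

2.86 μM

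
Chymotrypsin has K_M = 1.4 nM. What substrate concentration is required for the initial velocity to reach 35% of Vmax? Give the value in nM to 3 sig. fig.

0.754 nM

v/Vmax = [S]/(Km+[S]) = 0.35, so [S] = Km·0.35/(1 − 0.35) = 1.4 × 0.5385.
[S] = 0.754 nM.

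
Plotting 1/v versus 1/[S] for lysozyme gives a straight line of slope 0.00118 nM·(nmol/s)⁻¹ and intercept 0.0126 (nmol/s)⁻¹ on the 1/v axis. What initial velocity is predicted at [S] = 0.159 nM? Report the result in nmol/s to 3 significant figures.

49.9 nmol/s

The y-intercept is 1/Vmax, so Vmax = 1/0.0126 = 79.4 nmol/s.
The slope is Km/Vmax, so Km = 0.00118 × 79.4 = 0.0937 nM.
Then v = 79.4 × 0.159/(0.0937 + 0.159) = 49.9 nmol/s.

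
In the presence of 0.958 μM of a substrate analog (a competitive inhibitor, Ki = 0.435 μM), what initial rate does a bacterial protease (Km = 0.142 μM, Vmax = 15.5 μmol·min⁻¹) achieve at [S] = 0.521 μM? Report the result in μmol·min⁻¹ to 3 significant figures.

α = 1 + [I]/Ki = 1 + 0.958/0.435 = 3.202.
For a competitive inhibitor, Vmax is unchanged and the apparent Km becomes α·Km: Km,app = 0.455 μM, Vmax,app = 15.5 μmol·min⁻¹.
v = Vmax,app·[S]/(Km,app + [S]) = 15.5 × 0.521/(0.455 + 0.521) = 8.28 μmol·min⁻¹.

8.28 μmol·min⁻¹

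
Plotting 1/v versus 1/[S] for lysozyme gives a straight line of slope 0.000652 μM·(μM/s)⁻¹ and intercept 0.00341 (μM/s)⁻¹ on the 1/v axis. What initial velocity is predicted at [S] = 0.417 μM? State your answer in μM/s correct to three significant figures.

201 μM/s

The y-intercept is 1/Vmax, so Vmax = 1/0.00341 = 293 μM/s.
The slope is Km/Vmax, so Km = 0.000652 × 293 = 0.191 μM.
Then v = 293 × 0.417/(0.191 + 0.417) = 201 μM/s.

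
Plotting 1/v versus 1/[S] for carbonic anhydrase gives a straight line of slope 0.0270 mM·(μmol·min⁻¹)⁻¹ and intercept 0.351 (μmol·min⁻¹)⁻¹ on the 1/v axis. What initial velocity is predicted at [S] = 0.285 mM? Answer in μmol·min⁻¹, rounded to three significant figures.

2.24 μmol·min⁻¹

The y-intercept is 1/Vmax, so Vmax = 1/0.351 = 2.85 μmol·min⁻¹.
The slope is Km/Vmax, so Km = 0.0270 × 2.85 = 0.0769 mM.
Then v = 2.85 × 0.285/(0.0769 + 0.285) = 2.24 μmol·min⁻¹.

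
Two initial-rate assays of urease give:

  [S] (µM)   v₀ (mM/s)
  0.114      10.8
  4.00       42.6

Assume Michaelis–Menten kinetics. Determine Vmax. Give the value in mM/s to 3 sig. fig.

From v = Vmax[S]/(Km+[S]), each point gives Vmax = v(Km+[S])/[S].
Equating: 10.8(Km+0.114)/0.114 = 42.6(Km+4.00)/4.00.
94.74·Km + 10.8 = 10.65·Km + 42.6, so (94.74 − 10.65)·Km = 42.6 − 10.8.
Km = 31.80/84.09 = 0.378 µM; then Vmax = 10.8(0.378+0.114)/0.114 = 46.6 mM/s.

46.6 mM/s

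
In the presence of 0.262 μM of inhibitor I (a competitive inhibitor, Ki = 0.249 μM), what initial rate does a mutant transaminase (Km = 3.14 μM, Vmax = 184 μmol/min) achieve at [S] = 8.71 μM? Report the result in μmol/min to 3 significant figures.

106 μmol/min

With α = 1 + [I]/Ki = 1 + 0.262/0.249 = 2.052, the competitive rate law is v = Vmax[S] / (αKm + [S]).
v = 184×8.71 / (2.052×3.14 + 8.71) = 1603/15.15 = 106 μmol/min.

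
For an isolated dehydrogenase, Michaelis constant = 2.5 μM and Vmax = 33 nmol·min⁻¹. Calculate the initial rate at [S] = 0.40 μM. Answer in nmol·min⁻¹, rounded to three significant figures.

[S]/(Km+[S]) = 0.40/2.900 = 0.1379, the fractional saturation.
v = 0.1379 × Vmax = 0.1379 × 33 = 4.55 nmol·min⁻¹.

4.55 nmol·min⁻¹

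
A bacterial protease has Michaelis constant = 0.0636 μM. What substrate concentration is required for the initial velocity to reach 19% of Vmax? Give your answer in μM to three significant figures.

v/Vmax = [S]/(Km+[S]) = 0.19, so [S] = Km·0.19/(1 − 0.19) = 0.0636 × 0.2346.
[S] = 0.0149 μM.

0.0149 μM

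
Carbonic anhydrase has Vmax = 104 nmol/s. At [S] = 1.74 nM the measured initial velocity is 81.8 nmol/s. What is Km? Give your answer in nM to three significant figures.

v/Vmax = 81.8/104 = 0.7865 = [S]/(Km+[S]).
So Km + [S] = [S]/0.7865 = 2.212 nM, giving Km = 2.212 − 1.74 = 0.472 nM.

0.472 nM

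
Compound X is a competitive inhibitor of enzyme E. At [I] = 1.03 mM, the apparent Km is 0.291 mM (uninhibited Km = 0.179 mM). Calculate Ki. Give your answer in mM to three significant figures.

1.65 mM

Competitive: Km,app = α·Km with α = 1 + [I]/Ki.
α = Km,app/Km = 0.291/0.179 = 1.626.
Since α = 1 + [I]/Ki, [I]/Ki = 1.626 − 1 = 0.6257 and Ki = 1.03/0.6257 = 1.65 mM.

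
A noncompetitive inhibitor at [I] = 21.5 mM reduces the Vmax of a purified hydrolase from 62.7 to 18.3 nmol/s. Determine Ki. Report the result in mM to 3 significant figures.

8.86 mM

Noncompetitive: Vmax,app = Vmax/α with α = 1 + [I]/Ki.
α = Vmax/Vmax,app = 62.7/18.3 = 3.426.
Ki = [I]/(α − 1) = 21.5/2.426 = 8.86 mM.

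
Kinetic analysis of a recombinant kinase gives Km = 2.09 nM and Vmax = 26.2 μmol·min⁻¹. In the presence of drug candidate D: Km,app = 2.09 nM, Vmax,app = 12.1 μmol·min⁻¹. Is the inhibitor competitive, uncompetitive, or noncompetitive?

noncompetitive

Vmax decreases (26.2 → 12.1 μmol·min⁻¹) while Km is unchanged — pure noncompetitive inhibition.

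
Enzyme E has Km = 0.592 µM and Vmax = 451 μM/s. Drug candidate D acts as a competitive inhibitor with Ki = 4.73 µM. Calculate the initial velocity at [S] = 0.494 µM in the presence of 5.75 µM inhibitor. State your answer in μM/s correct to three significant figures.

123 μM/s

With α = 1 + [I]/Ki = 1 + 5.75/4.73 = 2.216, the competitive rate law is v = Vmax[S] / (αKm + [S]).
v = 451×0.494 / (2.216×0.592 + 0.494) = 222.8/1.806 = 123 μM/s.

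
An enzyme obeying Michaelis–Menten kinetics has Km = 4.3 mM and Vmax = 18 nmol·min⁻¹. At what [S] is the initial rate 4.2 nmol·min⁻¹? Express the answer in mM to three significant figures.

Rearranging v = Vmax[S]/(Km+[S]) gives [S] = Km·v/(Vmax − v).
[S] = 4.3 × 4.2 / (18 − 4.2) = 18.06/13.80 = 1.31 mM.

1.31 mM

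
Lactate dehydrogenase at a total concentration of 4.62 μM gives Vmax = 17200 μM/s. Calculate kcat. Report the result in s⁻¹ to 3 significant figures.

kcat = Vmax/[E]total = 17200 μM/s / 4.62 μM = 3720 s⁻¹.

3720 s⁻¹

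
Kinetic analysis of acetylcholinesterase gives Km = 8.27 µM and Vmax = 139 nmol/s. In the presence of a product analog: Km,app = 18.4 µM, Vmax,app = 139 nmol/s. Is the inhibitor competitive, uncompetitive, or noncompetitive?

competitive

Km increases (8.27 → 18.4 µM) while Vmax is unchanged — the hallmark of competitive inhibition.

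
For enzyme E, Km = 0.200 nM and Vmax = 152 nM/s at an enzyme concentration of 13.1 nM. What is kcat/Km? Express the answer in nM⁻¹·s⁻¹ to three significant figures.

kcat = Vmax/[E]total = 152/13.1 = 11.6 s⁻¹.
kcat/Km = 11.6/0.200 = 58.0 nM⁻¹·s⁻¹.

58.0 nM⁻¹·s⁻¹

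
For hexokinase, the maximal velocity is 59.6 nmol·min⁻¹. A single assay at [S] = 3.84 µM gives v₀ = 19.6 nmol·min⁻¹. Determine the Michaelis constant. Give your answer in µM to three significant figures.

7.84 µM

From v = Vmax[S]/(Km+[S]), Km = [S](Vmax − v)/v.
Km = 3.84 × (59.6 − 19.6) / 19.6 = 153.6/19.6 = 7.84 µM.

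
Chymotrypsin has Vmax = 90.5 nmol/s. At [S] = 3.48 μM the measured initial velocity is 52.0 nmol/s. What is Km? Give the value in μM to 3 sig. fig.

From v = Vmax[S]/(Km+[S]), Km = [S](Vmax − v)/v.
Km = 3.48 × (90.5 − 52.0) / 52.0 = 134.0/52.0 = 2.58 μM.

2.58 μM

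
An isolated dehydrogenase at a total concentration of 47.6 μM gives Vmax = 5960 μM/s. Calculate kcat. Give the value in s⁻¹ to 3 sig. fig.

125 s⁻¹

kcat = Vmax/[E]total = 5960 μM/s / 47.6 μM = 125 s⁻¹.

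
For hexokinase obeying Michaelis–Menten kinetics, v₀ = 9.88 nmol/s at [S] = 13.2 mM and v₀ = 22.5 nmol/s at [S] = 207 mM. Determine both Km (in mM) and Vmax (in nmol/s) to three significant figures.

In reciprocal form, 1/v = (Km/Vmax)·(1/[S]) + 1/Vmax. The two points give (1/[S], 1/v) = (0.07576, 0.1012) and (0.004831, 0.04444).
Slope = (0.1012 − 0.04444)/(0.07576 − 0.004831) = 0.8004; intercept = 0.1012 − 0.8004×0.07576 = 0.04058.
Vmax = 1/intercept = 24.6 nmol/s; Km = slope × Vmax = 0.8004 × 24.6 = 19.7 mM.

Km = 19.7 mM; Vmax = 24.6 nmol/s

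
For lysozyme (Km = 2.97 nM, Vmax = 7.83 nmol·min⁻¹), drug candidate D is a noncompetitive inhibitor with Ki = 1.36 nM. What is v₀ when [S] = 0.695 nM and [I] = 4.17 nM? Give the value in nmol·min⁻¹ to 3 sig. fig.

0.365 nmol·min⁻¹

With α = 1 + [I]/Ki = 1 + 4.17/1.36 = 4.066, the noncompetitive rate law is v = (Vmax/α)·[S] / (Km + [S]).
v = (7.83/4.066)×0.695 / (2.97 + 0.695) = 1.338/3.665 = 0.365 nmol·min⁻¹.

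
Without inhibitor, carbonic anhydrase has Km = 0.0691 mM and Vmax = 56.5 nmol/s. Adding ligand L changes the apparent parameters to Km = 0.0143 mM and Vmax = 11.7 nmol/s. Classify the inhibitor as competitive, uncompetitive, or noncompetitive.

Both Km and Vmax decrease by the same factor (~4.84-fold) — characteristic of uncompetitive inhibition.

uncompetitive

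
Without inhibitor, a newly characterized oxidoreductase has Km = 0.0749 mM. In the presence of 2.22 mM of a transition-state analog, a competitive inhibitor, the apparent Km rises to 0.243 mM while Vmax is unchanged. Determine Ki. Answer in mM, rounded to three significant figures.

Competitive: Km,app = α·Km with α = 1 + [I]/Ki.
α = Km,app/Km = 0.243/0.0749 = 3.244.
Since α = 1 + [I]/Ki, [I]/Ki = 3.244 − 1 = 2.244 and Ki = 2.22/2.244 = 0.989 mM.

0.989 mM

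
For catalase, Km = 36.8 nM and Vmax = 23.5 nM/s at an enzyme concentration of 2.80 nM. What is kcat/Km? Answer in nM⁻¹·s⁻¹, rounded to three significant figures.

0.228 nM⁻¹·s⁻¹

kcat = Vmax/[E]total = 23.5/2.80 = 8.39 s⁻¹.
kcat/Km = 8.39/36.8 = 0.228 nM⁻¹·s⁻¹.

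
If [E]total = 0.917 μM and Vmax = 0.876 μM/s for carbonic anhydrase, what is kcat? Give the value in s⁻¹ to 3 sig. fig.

0.955 s⁻¹

kcat = Vmax/[E]total = 0.876 μM/s / 0.917 μM = 0.955 s⁻¹.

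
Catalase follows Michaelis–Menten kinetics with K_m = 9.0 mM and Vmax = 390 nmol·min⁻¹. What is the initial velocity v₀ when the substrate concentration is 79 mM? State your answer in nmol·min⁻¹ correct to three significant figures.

350 nmol·min⁻¹

v = Vmax·[S]/(Km + [S]) = 390 × 79 / (9.0 + 79)
  = 30810 / 88.00 = 350 nmol·min⁻¹.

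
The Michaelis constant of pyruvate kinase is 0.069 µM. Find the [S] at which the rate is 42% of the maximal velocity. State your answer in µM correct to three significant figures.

v/Vmax = [S]/(Km+[S]) = 0.42, so [S] = Km·0.42/(1 − 0.42) = 0.069 × 0.7241.
[S] = 0.0500 µM.

0.0500 µM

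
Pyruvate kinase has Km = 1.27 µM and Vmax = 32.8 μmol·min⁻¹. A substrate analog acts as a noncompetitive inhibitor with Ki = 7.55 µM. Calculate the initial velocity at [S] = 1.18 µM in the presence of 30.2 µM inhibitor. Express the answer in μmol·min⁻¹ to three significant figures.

α = 1 + [I]/Ki = 1 + 30.2/7.55 = 5.000.
For a noncompetitive inhibitor, Vmax is reduced to Vmax/α while Km is unchanged: Km,app = 1.27 µM, Vmax,app = 6.56 μmol·min⁻¹.
v = Vmax,app·[S]/(Km,app + [S]) = 6.56 × 1.18/(1.27 + 1.18) = 3.16 μmol·min⁻¹.

3.16 μmol·min⁻¹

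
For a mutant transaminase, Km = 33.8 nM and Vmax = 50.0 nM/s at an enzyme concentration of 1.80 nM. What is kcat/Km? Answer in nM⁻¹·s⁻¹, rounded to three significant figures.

kcat = Vmax/[E]total = 50.0/1.80 = 27.8 s⁻¹.
kcat/Km = 27.8/33.8 = 0.822 nM⁻¹·s⁻¹.

0.822 nM⁻¹·s⁻¹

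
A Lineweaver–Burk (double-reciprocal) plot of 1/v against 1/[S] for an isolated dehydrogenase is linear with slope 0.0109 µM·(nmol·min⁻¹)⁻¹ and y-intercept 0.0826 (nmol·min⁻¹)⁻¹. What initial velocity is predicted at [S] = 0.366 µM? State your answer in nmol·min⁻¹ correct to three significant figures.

8.90 nmol·min⁻¹

The y-intercept is 1/Vmax, so Vmax = 1/0.0826 = 12.1 nmol·min⁻¹.
The slope is Km/Vmax, so Km = 0.0109 × 12.1 = 0.132 µM.
Then v = 12.1 × 0.366/(0.132 + 0.366) = 8.90 nmol·min⁻¹.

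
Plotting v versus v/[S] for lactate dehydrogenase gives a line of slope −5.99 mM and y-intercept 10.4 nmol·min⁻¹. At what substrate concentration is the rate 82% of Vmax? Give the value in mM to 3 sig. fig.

The Eadie–Hofstee slope gives Km = 5.99 mM (slope = −Km).
v/Vmax = [S]/(Km+[S]) = 0.82 ⇒ [S] = Km·0.82/(1−0.82) = 5.99 × 4.556 = 27.3 mM.

27.3 mM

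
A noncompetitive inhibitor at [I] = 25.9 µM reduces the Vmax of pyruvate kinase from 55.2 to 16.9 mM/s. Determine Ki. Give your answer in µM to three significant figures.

11.4 µM

Noncompetitive: Vmax,app = Vmax/α with α = 1 + [I]/Ki.
α = Vmax/Vmax,app = 55.2/16.9 = 3.266.
Ki = [I]/(α − 1) = 25.9/2.266 = 11.4 µM.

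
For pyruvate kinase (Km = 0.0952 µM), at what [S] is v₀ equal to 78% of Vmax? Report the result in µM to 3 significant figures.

v/Vmax = [S]/(Km+[S]) = 0.78, so [S] = Km·0.78/(1 − 0.78) = 0.0952 × 3.545.
[S] = 0.338 µM.

0.338 µM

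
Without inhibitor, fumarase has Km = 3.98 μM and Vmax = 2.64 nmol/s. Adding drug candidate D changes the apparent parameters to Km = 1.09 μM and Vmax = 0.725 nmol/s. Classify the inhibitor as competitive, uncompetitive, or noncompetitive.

Both Km and Vmax decrease by the same factor (~3.64-fold) — characteristic of uncompetitive inhibition.

uncompetitive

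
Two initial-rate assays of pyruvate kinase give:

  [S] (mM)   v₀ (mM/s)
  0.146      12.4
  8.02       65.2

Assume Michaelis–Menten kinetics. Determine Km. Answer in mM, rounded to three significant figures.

From v = Vmax[S]/(Km+[S]), each point gives Vmax = v(Km+[S])/[S].
Equating: 12.4(Km+0.146)/0.146 = 65.2(Km+8.02)/8.02.
84.93·Km + 12.4 = 8.130·Km + 65.2, so (84.93 − 8.130)·Km = 65.2 − 12.4.
Km = 52.80/76.80 = 0.687 mM; then Vmax = 12.4(0.687+0.146)/0.146 = 70.8 mM/s.

0.687 mM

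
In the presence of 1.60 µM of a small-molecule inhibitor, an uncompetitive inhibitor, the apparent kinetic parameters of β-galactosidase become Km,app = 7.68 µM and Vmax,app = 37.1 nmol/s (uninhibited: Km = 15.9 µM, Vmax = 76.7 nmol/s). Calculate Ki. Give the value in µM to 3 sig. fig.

Uncompetitive: Vmax,app = Vmax/α (and Km,app = Km/α) with α = 1 + [I]/Ki.
α = Vmax/Vmax,app = 76.7/37.1 = 2.067.
Since α = 1 + [I]/Ki, [I]/Ki = 2.067 − 1 = 1.067 and Ki = 1.60/1.067 = 1.50 µM.

1.50 µM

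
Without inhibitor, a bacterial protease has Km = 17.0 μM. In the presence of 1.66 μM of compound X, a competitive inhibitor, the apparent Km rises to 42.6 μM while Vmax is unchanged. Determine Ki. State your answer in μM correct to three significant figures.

Competitive: Km,app = α·Km with α = 1 + [I]/Ki.
α = Km,app/Km = 42.6/17.0 = 2.506.
Ki = [I]/(α − 1) = 1.66/1.506 = 1.10 μM.

1.10 μM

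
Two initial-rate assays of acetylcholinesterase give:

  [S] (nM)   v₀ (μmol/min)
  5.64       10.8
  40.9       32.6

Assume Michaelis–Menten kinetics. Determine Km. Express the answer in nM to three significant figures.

In reciprocal form, 1/v = (Km/Vmax)·(1/[S]) + 1/Vmax. The two points give (1/[S], 1/v) = (0.1773, 0.09259) and (0.02445, 0.03067).
Slope = (0.09259 − 0.03067)/(0.1773 − 0.02445) = 0.4051; intercept = 0.09259 − 0.4051×0.1773 = 0.02077.
Vmax = 1/intercept = 48.1 μmol/min; Km = slope × Vmax = 0.4051 × 48.1 = 19.5 nM.

19.5 nM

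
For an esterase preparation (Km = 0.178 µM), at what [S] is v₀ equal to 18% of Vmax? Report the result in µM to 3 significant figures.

v/Vmax = [S]/(Km+[S]) = 0.18, so [S] = Km·0.18/(1 − 0.18) = 0.178 × 0.2195.
[S] = 0.0391 µM.

0.0391 µM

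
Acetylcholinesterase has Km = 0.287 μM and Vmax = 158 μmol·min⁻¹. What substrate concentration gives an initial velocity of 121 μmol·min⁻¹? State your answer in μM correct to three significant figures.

0.939 μM

The required fractional saturation is v/Vmax = 121/158 = 0.7658.
Then [S]/(Km+[S]) = 0.7658 ⇒ [S] = 0.287 × 0.7658/(1 − 0.7658) = 0.939 μM.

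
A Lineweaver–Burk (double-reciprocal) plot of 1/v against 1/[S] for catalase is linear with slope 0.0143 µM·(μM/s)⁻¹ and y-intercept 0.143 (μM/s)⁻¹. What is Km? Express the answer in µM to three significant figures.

y-intercept = 1/Vmax ⇒ Vmax = 6.99 μM/s; slope = Km/Vmax ⇒ Km = slope × Vmax.
Km = 0.0143 × 6.99 = 0.100 µM.

0.100 µM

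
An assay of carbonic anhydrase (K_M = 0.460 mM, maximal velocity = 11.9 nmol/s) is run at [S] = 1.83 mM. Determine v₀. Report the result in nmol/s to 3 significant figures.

v = Vmax·[S]/(Km + [S]) = 11.9 × 1.83 / (0.460 + 1.83)
  = 21.78 / 2.290 = 9.51 nmol/s.

9.51 nmol/s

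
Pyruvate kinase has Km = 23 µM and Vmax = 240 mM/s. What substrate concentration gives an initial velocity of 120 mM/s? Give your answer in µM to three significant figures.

Rearranging v = Vmax[S]/(Km+[S]) gives [S] = Km·v/(Vmax − v).
[S] = 23 × 120 / (240 − 120) = 2760/120.0 = 23.0 µM.

23.0 µM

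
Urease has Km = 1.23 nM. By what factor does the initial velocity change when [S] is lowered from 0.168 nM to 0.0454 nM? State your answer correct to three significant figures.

0.296

The fractional saturations are [S]/(Km+[S]) = 0.168/1.398 = 0.1202 and 0.0454/1.275 = 0.03560.
v₂/v₁ is just their ratio: 0.03560/0.1202 = 0.296.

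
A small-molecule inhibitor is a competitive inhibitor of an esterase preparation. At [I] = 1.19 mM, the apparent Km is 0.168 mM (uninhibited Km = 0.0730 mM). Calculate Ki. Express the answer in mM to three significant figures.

Competitive: Km,app = α·Km with α = 1 + [I]/Ki.
α = Km,app/Km = 0.168/0.0730 = 2.301.
Ki = [I]/(α − 1) = 1.19/1.301 = 0.914 mM.

0.914 mM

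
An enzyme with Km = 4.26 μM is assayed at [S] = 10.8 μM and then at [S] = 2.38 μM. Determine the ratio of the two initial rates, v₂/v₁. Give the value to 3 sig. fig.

0.500

Since Vmax cancels, v₂/v₁ = [S]₂(Km+[S]₁) / [S]₁(Km+[S]₂).
= 2.38×(4.26+10.8) / (10.8×(4.26+2.38)) = 35.84/71.71 = 0.500.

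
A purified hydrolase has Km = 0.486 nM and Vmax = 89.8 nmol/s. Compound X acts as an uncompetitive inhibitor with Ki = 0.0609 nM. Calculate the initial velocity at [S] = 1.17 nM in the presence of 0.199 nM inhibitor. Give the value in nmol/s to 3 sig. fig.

19.2 nmol/s

α = 1 + [I]/Ki = 1 + 0.199/0.0609 = 4.268.
For an uncompetitive inhibitor, both parameters are divided by α, giving Vmax/α and Km/α: Km,app = 0.114 nM, Vmax,app = 21.0 nmol/s.
v = Vmax,app·[S]/(Km,app + [S]) = 21.0 × 1.17/(0.114 + 1.17) = 19.2 nmol/s.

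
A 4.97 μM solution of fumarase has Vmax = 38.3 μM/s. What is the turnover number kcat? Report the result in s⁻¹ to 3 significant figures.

kcat = Vmax/[E]total = 38.3 μM/s / 4.97 μM = 7.71 s⁻¹.

7.71 s⁻¹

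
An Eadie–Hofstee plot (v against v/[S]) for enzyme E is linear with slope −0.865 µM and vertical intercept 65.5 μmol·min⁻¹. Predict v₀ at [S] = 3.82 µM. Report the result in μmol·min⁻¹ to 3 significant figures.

53.4 μmol·min⁻¹

In the Eadie–Hofstee form v = Vmax − Km·(v/[S]), the slope is −Km and the intercept is Vmax, so Km = 0.865 µM and Vmax = 65.5 μmol·min⁻¹.
v = 65.5 × 3.82/(0.865 + 3.82) = 53.4 μmol·min⁻¹.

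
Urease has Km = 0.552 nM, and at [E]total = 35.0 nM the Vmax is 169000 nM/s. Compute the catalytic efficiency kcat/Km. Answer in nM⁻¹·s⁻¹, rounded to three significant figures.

8750 nM⁻¹·s⁻¹

kcat = Vmax/[E]total = 169000/35.0 = 4830 s⁻¹.
kcat/Km = 4830/0.552 = 8750 nM⁻¹·s⁻¹.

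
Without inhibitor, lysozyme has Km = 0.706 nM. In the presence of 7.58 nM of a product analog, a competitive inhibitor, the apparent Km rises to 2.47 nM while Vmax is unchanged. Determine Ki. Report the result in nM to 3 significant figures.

Competitive: Km,app = α·Km with α = 1 + [I]/Ki.
α = Km,app/Km = 2.47/0.706 = 3.499.
Since α = 1 + [I]/Ki, [I]/Ki = 3.499 − 1 = 2.499 and Ki = 7.58/2.499 = 3.03 nM.

3.03 nM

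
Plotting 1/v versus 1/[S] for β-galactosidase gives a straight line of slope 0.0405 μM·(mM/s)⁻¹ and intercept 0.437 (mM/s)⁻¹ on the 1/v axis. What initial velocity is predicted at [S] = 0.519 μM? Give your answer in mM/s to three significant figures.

1.94 mM/s

The y-intercept is 1/Vmax, so Vmax = 1/0.437 = 2.29 mM/s.
The slope is Km/Vmax, so Km = 0.0405 × 2.29 = 0.0927 μM.
Then v = 2.29 × 0.519/(0.0927 + 0.519) = 1.94 mM/s.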